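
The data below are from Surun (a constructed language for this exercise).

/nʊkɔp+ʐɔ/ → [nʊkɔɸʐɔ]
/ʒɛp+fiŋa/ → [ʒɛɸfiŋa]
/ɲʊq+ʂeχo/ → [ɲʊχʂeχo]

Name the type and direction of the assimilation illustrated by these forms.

regressive manner assimilation

The segment that alternates is /p/, which surfaces as [ɸ] when adjacent to /ʐ/.
The change stop → fricative matches the manner of the following /ʐ/, identifying this as manner assimilation.
Place and voice are unchanged, so the assimilation is partial, not total.
Checking the remaining alternations: /p/ → [ɸ] before /f/ (stop → fricative, matching a fricative); /q/ → [χ] before /ʂ/ (stop → fricative, matching a fricative) — only manner changes, and always toward the following segment.
The trigger is the following segment, so the direction is regressive (anticipatory).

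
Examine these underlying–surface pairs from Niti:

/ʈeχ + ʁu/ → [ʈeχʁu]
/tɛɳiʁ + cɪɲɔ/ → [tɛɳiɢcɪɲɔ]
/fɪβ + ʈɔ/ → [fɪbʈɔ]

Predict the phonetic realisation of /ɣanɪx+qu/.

The data show regressive manner assimilation: /ʁ/ → [ɢ] before /c/; /β/ → [b] before /ʈ/. In each pair only manner changes, matching the following consonant, while place and voice stay constant.
No alternation appears in [ʈeχʁu]: there the adjacent consonants already agree in manner (/χ/ and /ʁ/ are both fricatives), so this form is consistent with the same rule.
/x/ is a voiceless velar fricative. The following trigger /q/ is a stop, so /x/ must become a stop as well.
Changing only its manner to stop gives [k] — the voiceless velar stop.

[ɣanɪkqu]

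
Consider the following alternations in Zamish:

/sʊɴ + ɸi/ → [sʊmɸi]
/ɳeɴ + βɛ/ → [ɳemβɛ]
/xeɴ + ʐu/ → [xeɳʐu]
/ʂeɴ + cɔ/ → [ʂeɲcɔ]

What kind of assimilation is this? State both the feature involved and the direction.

Comparing underlying and surface forms, /ɴ/ → [m] is the alternation; the neighbouring /ɸ/ is constant.
/ɴ/ is uvular while /ɸ/ is bilabial; the output [m] is bilabial, matching the trigger — so the feature that spreads is place.
Manner and voice are unchanged, so the assimilation is partial, not total.
The other alternating forms pattern the same way: /ɴ/ → [m] before /β/ (uvular → bilabial, matching bilabial); /ɴ/ → [ɳ] before /ʐ/ (uvular → retroflex, matching retroflex); /ɴ/ → [ɲ] before /c/ (uvular → palatal, matching palatal) — only place changes, and always toward the following segment.
Since the segment that changes precedes the conditioning segment, the assimilation is regressive.

regressive place assimilation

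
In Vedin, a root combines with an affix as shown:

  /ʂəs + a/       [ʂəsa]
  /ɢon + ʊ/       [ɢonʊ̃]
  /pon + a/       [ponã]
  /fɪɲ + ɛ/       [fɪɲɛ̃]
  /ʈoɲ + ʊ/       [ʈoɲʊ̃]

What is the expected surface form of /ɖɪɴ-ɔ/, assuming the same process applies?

[ɖɪɴɔ̃]

The data show progressive nasality assimilation (vowel nasalisation): /ʊ/ → [ʊ̃] after /n/; /a/ → [ã] after /n/; /ɛ/ → [ɛ̃] after /ɲ/; /ʊ/ → [ʊ̃] after /ɲ/ — a vowel is nasalised by an immediately preceding nasal consonant.
No change occurs in [ʂəsa] because the vowel at the boundary is adjacent to an oral consonant, not a nasal (/a/ next to /s/).
The vowel /ɔ/ is adjacent to the preceding nasal /ɴ/, so it acquires [+nasal] and surfaces as [ɔ̃].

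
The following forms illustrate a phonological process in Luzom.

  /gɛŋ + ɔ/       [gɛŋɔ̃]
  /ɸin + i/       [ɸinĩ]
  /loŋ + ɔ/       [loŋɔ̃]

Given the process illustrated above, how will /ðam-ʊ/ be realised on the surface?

[ðamʊ̃]

The data show progressive nasality assimilation (vowel nasalisation): /ɔ/ → [ɔ̃] after /ŋ/; /i/ → [ĩ] after /n/ — a vowel is nasalised by an immediately preceding nasal consonant.
The vowel /ʊ/ is adjacent to the preceding nasal /m/, so it acquires [+nasal] and surfaces as [ʊ̃].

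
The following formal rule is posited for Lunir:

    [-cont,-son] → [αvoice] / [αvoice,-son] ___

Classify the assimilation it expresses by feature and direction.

progressive voicing assimilation

The rule copies [voice] from the environment onto the target, so the assimilating feature is voicing.
Since the environment is written before the underscore, the trigger precedes the target; the direction is progressive.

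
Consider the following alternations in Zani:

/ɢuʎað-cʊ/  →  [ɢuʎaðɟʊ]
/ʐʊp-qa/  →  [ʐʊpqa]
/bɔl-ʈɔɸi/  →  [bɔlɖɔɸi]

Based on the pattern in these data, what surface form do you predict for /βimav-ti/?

The data show progressive voicing assimilation: /c/ → [ɟ] after /ð/; /ʈ/ → [ɖ] after /l/. In each pair only voicing changes, matching the preceding consonant, while place and manner stay constant.
No alternation appears in [ʐʊpqa]: there the adjacent consonants already agree in voicing (/q/ and /p/ are both voiceless), so this form is consistent with the same rule.
/t/ is a voiceless alveolar stop. The preceding trigger /v/ is voiced, so /t/ must become voiced as well.
The voiced alveolar stop is [d], so /t/ → [d].

[βimavdi]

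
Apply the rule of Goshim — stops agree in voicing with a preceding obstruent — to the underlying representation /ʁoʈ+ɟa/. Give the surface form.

[ʁoʈca]

/ɟ/ is a voiced palatal stop. The preceding trigger /ʈ/ is voiceless, so /ɟ/ must become voiceless as well.
The voiceless palatal stop is [c], so /ɟ/ → [c].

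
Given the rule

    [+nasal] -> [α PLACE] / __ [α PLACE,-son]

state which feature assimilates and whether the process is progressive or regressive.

regressive place assimilation

The rule copies the place features (abbreviated [PLACE]) from the environment onto the target, so the assimilating feature is place.
The conditioning segment sits to the right of the focus bar, meaning the trigger follows the segment that changes — regressive assimilation.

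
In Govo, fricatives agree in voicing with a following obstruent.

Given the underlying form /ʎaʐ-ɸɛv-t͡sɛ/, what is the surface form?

[ʎaʂɸɛft͡sɛ]

/ʐ/ is a voiced retroflex fricative. The following trigger /ɸ/ is voiceless, so /ʐ/ must become voiceless as well.
Changing only its voicing to voiceless gives [ʂ] — the voiceless retroflex fricative.
The same rule applies at the second boundary: /v/ → [f] next to /t͡s/.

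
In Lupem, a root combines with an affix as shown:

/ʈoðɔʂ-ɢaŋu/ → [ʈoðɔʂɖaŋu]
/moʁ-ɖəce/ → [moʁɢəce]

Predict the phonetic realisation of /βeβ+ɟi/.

The data show progressive place assimilation: /ɢ/ → [ɖ] after /ʂ/; /ɖ/ → [ɢ] after /ʁ/. In each pair only place changes, matching the preceding consonant, while manner and voice stay constant.
/ɟ/ is a voiced palatal stop. The preceding trigger /β/ is bilabial, so /ɟ/ must become bilabial as well.
The voiced bilabial stop is [b], so /ɟ/ → [b].

[βeβbi]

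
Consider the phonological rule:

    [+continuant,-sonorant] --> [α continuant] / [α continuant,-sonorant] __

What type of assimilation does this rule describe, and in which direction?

The shared variable α links the value of [continuant] on the target to that of the neighbouring obstruent. [continuant] distinguishes stops from fricatives — a manner-of-articulation feature — so this is manner assimilation.
The conditioning segment sits to the left of the focus bar, meaning the trigger precedes the segment that changes — progressive assimilation.

progressive manner assimilation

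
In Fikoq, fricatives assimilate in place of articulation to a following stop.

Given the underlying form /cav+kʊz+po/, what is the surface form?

The rule targets /v/ (voiced labiodental fricative), which sits before the trigger /k/ (velar).
A voiced velar fricative is [ɣ], so the surface segment is [ɣ].
The same rule applies at the second boundary: /z/ → [β] next to /p/.

[caɣkʊβpo]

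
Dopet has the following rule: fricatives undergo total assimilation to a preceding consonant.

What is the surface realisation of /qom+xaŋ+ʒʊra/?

[qommaŋŋʊra]

/x/ is the segment targeted by the rule; it sits immediately after /m/, so it assimilates completely and surfaces as [m].
At the second juncture, /ʒ/ likewise becomes [ŋ] adjacent to /ŋ/.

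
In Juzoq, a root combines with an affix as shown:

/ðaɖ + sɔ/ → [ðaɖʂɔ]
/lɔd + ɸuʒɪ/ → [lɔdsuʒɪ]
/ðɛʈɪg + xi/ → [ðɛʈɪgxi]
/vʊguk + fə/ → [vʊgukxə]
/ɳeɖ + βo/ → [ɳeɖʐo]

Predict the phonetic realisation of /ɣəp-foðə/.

The data show progressive place assimilation: /s/ → [ʂ] after /ɖ/; /ɸ/ → [s] after /d/; /f/ → [x] after /k/; /β/ → [ʐ] after /ɖ/. In each pair only place changes, matching the preceding consonant, while manner and voice stay constant.
No alternation appears in [ðɛʈɪgxi]: there the adjacent consonants already agree in place (/x/ and /g/ are both velar), so this form is consistent with the same rule.
The rule targets /f/ (voiceless labiodental fricative), which sits after the trigger /p/ (bilabial).
The voiceless bilabial fricative is [ɸ], so /f/ → [ɸ].

[ɣəpɸoðə]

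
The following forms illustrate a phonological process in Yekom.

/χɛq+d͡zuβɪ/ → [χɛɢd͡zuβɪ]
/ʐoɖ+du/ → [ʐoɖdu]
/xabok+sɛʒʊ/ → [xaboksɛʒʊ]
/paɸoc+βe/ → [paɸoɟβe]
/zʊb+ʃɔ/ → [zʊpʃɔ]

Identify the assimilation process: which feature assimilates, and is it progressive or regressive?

regressive voicing assimilation

Underlying /q/ is realised as [ɢ] next to /d͡z/; /d͡z/ itself does not change.
The change voiceless → voiced matches the voicing of the following /d͡z/, identifying this as voicing assimilation.
Place and manner are unchanged, so the assimilation is partial, not total.
The same holds elsewhere in the data: /c/ → [ɟ] before /β/ (voiceless → voiced, matching voiced); /b/ → [p] before /ʃ/ (voiced → voiceless, matching voiceless) — only voicing changes, and always toward the following segment.
No alternation appears in [ʐoɖdu], [xaboksɛʒʊ]: there the adjacent consonants already agree in voicing (/ɖ/ and /d/ are both voiced; /k/ and /s/ are both voiceless), so these forms are consistent with the same rule.
The trigger is the following segment, so the direction is regressive (anticipatory).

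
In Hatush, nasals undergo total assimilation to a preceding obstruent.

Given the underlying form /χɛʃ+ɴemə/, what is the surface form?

[χɛʃʃemə]

/ɴ/ is the segment targeted by the rule; it sits immediately after /ʃ/, so it assimilates completely and surfaces as [ʃ].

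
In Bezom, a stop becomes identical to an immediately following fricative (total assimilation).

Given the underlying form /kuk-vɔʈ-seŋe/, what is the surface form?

/k/ is the segment targeted by the rule; it sits immediately before /v/, so it assimilates completely and surfaces as [v].
At the second juncture, /ʈ/ likewise becomes [s] adjacent to /s/.

[kuvvɔsseŋe]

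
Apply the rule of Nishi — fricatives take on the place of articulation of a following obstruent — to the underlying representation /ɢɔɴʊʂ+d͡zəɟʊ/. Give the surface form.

The rule targets /ʂ/ (voiceless retroflex fricative), which sits before the trigger /d͡z/ (alveolar).
The voiceless alveolar fricative is [s], so /ʂ/ → [s].

[ɢɔɴʊsd͡zəɟʊ]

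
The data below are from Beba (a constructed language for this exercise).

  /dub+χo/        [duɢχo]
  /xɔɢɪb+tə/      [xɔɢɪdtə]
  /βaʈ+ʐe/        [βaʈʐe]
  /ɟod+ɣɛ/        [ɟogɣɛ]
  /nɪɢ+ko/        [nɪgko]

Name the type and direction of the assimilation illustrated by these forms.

Underlying /b/ is realised as [ɢ] next to /χ/; /χ/ itself does not change.
The change bilabial → uvular matches the place of the following /χ/, identifying this as place assimilation.
Manner and voice are unchanged, so the assimilation is partial, not total.
The other alternating forms pattern the same way: /b/ → [d] before /t/ (bilabial → alveolar, matching alveolar); /d/ → [g] before /ɣ/ (alveolar → velar, matching velar); /ɢ/ → [g] before /k/ (uvular → velar, matching velar) — only place changes, and always toward the following segment.
Nothing changes in [βaʈʐe]: there the adjacent consonants already agree in place (/ʈ/ and /ʐ/ are both retroflex), so this form is consistent with the same rule.
The trigger is the following segment, so the direction is regressive (anticipatory).

regressive place assimilation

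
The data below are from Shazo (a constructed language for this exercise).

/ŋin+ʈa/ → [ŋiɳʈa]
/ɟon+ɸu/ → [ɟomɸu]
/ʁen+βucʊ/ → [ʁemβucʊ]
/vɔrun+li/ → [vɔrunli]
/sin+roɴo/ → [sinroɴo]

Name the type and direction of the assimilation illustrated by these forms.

regressive place assimilation

Comparing underlying and surface forms, /n/ → [ɳ] is the alternation; the neighbouring /ʈ/ is constant.
/n/ is alveolar while /ʈ/ is retroflex; the output [ɳ] is retroflex, matching the trigger — so the feature that spreads is place.
Manner and voice are unchanged, so the assimilation is partial, not total.
The other alternating forms pattern the same way: /n/ → [m] before /ɸ/ (alveolar → bilabial, matching bilabial); /n/ → [m] before /β/ (alveolar → bilabial, matching bilabial) — only place changes, and always toward the following segment.
No alternation appears in [vɔrunli], [sinroɴo]: there the adjacent consonants already agree in place (/n/ and /l/ are both alveolar; /n/ and /r/ are both alveolar), so these forms are consistent with the same rule.
The trigger is the following segment, so the direction is regressive (anticipatory).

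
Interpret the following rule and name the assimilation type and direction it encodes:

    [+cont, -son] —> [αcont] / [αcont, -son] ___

The rule copies [cont] (continuancy) from the environment onto the target fricatives; since [±cont] encodes the stop/fricative manner contrast, the assimilating dimension is manner.
The conditioning segment sits to the left of the focus bar, meaning the trigger precedes the segment that changes — progressive assimilation.

progressive manner assimilation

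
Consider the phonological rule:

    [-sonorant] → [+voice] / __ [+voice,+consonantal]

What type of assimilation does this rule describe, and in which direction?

regressive voicing assimilation

The structural change is [+voice], and the conditioning segment [+voice,+consonantal] (a voiced consonant) is itself voiced, so the target comes to share the voicing of its neighbour — voicing assimilation.
The conditioning segment sits to the right of the focus bar, meaning the trigger follows the segment that changes — regressive assimilation.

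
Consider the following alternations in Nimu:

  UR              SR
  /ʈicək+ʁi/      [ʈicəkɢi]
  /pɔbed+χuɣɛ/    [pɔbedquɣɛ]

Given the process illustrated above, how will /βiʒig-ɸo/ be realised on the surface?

The data show progressive manner assimilation: /ʁ/ → [ɢ] after /k/; /χ/ → [q] after /d/. In each pair only manner changes, matching the preceding consonant, while place and voice stay constant.
The rule targets /ɸ/ (voiceless bilabial fricative), which sits after the trigger /g/ (stop).
The voiceless bilabial stop is [p], so /ɸ/ → [p].

[βiʒigpo]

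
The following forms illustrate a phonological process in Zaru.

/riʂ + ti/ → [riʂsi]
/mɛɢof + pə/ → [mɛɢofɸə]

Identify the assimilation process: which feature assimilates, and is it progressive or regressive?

The segment that alternates is /t/, which surfaces as [s] when adjacent to /ʂ/.
The change stop → fricative matches the manner of the preceding /ʂ/, identifying this as manner assimilation.
Place and voice are unchanged, so the assimilation is partial, not total.
The other alternating form patterns the same way: /p/ → [ɸ] after /f/ (stop → fricative, matching a fricative) — only manner changes, and always toward the preceding segment.
Since the segment that changes follows the conditioning segment, the assimilation is progressive.

progressive manner assimilation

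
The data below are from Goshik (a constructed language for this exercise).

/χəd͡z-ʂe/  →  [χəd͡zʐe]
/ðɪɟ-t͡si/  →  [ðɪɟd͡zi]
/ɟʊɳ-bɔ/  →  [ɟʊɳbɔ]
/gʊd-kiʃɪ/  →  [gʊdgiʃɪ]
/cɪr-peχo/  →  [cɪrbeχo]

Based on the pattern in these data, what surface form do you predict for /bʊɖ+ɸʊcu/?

[bʊɖβʊcu]

The data show progressive voicing assimilation: /ʂ/ → [ʐ] after /d͡z/; /t͡s/ → [d͡z] after /ɟ/; /k/ → [g] after /d/; /p/ → [b] after /r/. In each pair only voicing changes, matching the preceding consonant, while place and manner stay constant.
Nothing changes in [ɟʊɳbɔ]: there the adjacent consonants already agree in voicing (/b/ and /ɳ/ are both voiced), so this form is consistent with the same rule.
/ɸ/ is a voiceless bilabial fricative. The preceding trigger /ɖ/ is voiced, so /ɸ/ must become voiced as well.
The voiced bilabial fricative is [β], so /ɸ/ → [β].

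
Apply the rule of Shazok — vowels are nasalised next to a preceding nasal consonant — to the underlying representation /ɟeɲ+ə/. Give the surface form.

/ə/ sits next to the nasal /ɲ/ and is therefore nasalised to [ə̃].

[ɟeɲə̃]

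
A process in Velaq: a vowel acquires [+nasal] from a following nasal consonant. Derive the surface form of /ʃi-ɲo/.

The vowel /i/ is adjacent to the following nasal /ɲ/, so it acquires [+nasal] and surfaces as [ĩ].

[ʃĩɲo]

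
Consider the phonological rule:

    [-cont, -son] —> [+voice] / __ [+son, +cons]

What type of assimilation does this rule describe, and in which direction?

regressive voicing assimilation

The structural change is [+voice], and the conditioning segment [+son, +cons] (a sonorant consonant) is itself voiced, so the target comes to share the voicing of its neighbour — voicing assimilation.
Since the environment is written after the underscore, the trigger follows the target; the direction is regressive.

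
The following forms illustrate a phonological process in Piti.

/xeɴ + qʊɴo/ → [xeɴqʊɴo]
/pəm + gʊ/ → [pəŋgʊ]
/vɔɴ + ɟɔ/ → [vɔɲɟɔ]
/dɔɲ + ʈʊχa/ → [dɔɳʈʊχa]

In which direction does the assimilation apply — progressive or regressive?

The segment that alternates is /m/, which surfaces as [ŋ] when adjacent to /g/.
The change bilabial → velar matches the place of the following /g/, identifying this as place assimilation.
The other alternating forms pattern the same way: /ɴ/ → [ɲ] before /ɟ/ (uvular → palatal, matching palatal); /ɲ/ → [ɳ] before /ʈ/ (palatal → retroflex, matching retroflex) — only place changes, and always toward the following segment.
Nothing changes in [xeɴqʊɴo]: there the adjacent consonants already agree in place (/ɴ/ and /q/ are both uvular), so this form is consistent with the same rule.
Since the segment that changes precedes the conditioning segment, the assimilation is regressive.

regressive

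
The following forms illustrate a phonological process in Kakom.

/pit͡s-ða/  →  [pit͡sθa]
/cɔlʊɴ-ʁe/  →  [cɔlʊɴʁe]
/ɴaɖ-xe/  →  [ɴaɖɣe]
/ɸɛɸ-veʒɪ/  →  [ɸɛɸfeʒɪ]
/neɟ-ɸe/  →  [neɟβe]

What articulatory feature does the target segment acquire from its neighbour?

voicing

Underlying /ð/ is realised as [θ] next to /t͡s/; /t͡s/ itself does not change.
/ð/ is voiced while /t͡s/ is voiceless; the output [θ] is voiceless, matching the trigger — so the feature that spreads is voicing.
The same holds elsewhere in the data: /x/ → [ɣ] after /ɖ/ (voiceless → voiced, matching voiced); /v/ → [f] after /ɸ/ (voiced → voiceless, matching voiceless); /ɸ/ → [β] after /ɟ/ (voiceless → voiced, matching voiced) — only voicing changes, and always toward the preceding segment.
No alternation appears in [cɔlʊɴʁe]: there the adjacent consonants already agree in voicing (/ʁ/ and /ɴ/ are both voiced), so this form is consistent with the same rule.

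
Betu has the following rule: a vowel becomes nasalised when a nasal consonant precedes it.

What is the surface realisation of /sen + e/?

/e/ sits next to the nasal /n/ and is therefore nasalised to [ẽ].

[senẽ]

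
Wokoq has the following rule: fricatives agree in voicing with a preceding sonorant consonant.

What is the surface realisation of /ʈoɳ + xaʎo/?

[ʈoɳɣaʎo]

The rule targets /x/ (voiceless velar fricative), which sits after the trigger /ɳ/ (voiced).
The voiced velar fricative is [ɣ], so /x/ → [ɣ].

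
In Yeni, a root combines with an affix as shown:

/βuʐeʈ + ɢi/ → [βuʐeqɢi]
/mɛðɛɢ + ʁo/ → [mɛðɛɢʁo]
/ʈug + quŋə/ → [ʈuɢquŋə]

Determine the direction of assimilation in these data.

Comparing underlying and surface forms, /ʈ/ → [q] is the alternation; the neighbouring /ɢ/ is constant.
The change retroflex → uvular matches the place of the following /ɢ/, identifying this as place assimilation.
The other alternating form patterns the same way: /g/ → [ɢ] before /q/ (velar → uvular, matching uvular) — only place changes, and always toward the following segment.
Nothing changes in [mɛðɛɢʁo]: there the adjacent consonants already agree in place (/ɢ/ and /ʁ/ are both uvular), so this form is consistent with the same rule.
The trigger is the following segment, so the direction is regressive (anticipatory).

regressive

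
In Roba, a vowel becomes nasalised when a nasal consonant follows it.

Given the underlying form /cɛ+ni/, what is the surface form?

/ɛ/ sits next to the nasal /n/ and is therefore nasalised to [ɛ̃].

[cɛ̃ni]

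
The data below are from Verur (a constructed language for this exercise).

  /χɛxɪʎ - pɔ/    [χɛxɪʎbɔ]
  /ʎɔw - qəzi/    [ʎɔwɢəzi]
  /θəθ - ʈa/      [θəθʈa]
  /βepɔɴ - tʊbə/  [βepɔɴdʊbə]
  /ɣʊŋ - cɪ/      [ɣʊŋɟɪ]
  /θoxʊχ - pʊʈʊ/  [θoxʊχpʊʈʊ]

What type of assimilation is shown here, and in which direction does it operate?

progressive voicing assimilation

Comparing underlying and surface forms, /p/ → [b] is the alternation; the neighbouring /ʎ/ is constant.
The change voiceless → voiced matches the voicing of the preceding /ʎ/, identifying this as voicing assimilation.
Place and manner are unchanged, so the assimilation is partial, not total.
The other alternating forms pattern the same way: /q/ → [ɢ] after /w/ (voiceless → voiced, matching voiced); /t/ → [d] after /ɴ/ (voiceless → voiced, matching voiced); /c/ → [ɟ] after /ŋ/ (voiceless → voiced, matching voiced) — only voicing changes, and always toward the preceding segment.
No alternation appears in [θəθʈa], [θoxʊχpʊʈʊ]: there the adjacent consonants already agree in voicing (/ʈ/ and /θ/ are both voiceless; /p/ and /χ/ are both voiceless), so these forms are consistent with the same rule.
Since the segment that changes follows the conditioning segment, the assimilation is progressive.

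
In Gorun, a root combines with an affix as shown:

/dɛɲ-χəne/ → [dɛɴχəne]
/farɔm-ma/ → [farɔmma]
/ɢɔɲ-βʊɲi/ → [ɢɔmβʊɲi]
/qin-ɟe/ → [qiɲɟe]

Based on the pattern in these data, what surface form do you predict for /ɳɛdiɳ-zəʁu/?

[ɳɛdinzəʁu]

The data show regressive place assimilation: /ɲ/ → [ɴ] before /χ/; /ɲ/ → [m] before /β/; /n/ → [ɲ] before /ɟ/. In each pair only place changes, matching the following consonant, while manner and voice stay constant.
No alternation appears in [farɔmma]: there the adjacent consonants already agree in place (/m/ and /m/ are both bilabial), so this form is consistent with the same rule.
The rule targets /ɳ/ (voiced retroflex nasal), which sits before the trigger /z/ (alveolar).
Changing only its place to alveolar gives [n] — the voiced alveolar nasal.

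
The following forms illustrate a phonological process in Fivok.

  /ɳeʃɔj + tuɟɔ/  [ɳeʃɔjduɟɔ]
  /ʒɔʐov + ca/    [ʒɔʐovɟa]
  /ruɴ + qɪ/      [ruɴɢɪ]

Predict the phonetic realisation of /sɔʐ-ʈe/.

The data show progressive voicing assimilation: /t/ → [d] after /j/; /c/ → [ɟ] after /v/; /q/ → [ɢ] after /ɴ/. In each pair only voicing changes, matching the preceding consonant, while place and manner stay constant.
The rule targets /ʈ/ (voiceless retroflex stop), which sits after the trigger /ʐ/ (voiced).
Changing only its voicing to voiced gives [ɖ] — the voiced retroflex stop.

[sɔʐɖe]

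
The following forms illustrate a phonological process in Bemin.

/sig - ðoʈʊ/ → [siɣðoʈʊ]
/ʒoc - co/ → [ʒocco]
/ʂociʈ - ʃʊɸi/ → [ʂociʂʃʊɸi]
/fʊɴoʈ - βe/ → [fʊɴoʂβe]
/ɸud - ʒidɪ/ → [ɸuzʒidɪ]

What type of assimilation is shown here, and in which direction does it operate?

Comparing underlying and surface forms, /g/ → [ɣ] is the alternation; the neighbouring /ð/ is constant.
/g/ is a stop while /ð/ is a fricative; the output [ɣ] is a fricative, matching the trigger — so the feature that spreads is manner.
Place and voice are unchanged, so the assimilation is partial, not total.
The other alternating forms pattern the same way: /ʈ/ → [ʂ] before /ʃ/ (stop → fricative, matching a fricative); /ʈ/ → [ʂ] before /β/ (stop → fricative, matching a fricative); /d/ → [z] before /ʒ/ (stop → fricative, matching a fricative) — only manner changes, and always toward the following segment.
No alternation appears in [ʒocco]: there the adjacent consonants already agree in manner (/c/ and /c/ are both stops), so this form is consistent with the same rule.
Since the segment that changes precedes the conditioning segment, the assimilation is regressive.

regressive manner assimilation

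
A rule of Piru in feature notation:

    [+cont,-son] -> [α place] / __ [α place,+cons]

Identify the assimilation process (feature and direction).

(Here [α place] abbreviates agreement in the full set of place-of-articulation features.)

regressive place assimilation

The rule copies the place features (abbreviated [place]) from the environment onto the target, so the assimilating feature is place.
Since the environment is written after the underscore, the trigger follows the target; the direction is regressive.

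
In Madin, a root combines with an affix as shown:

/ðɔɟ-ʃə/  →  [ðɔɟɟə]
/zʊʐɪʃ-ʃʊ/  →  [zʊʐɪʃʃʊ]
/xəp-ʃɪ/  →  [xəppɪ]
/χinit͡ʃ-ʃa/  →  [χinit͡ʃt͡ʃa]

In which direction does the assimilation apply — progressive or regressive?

progressive

Underlying /ʃ/ is realised as [ɟ] next to /ɟ/; /ɟ/ itself does not change.
The output [ɟ] is identical to the trigger /ɟ/ — every feature (place, manner, voicing) has been copied — so this is total assimilation.
The remaining alternations confirm this: /ʃ/ → [p] after /p/; /ʃ/ → [t͡ʃ] after /t͡ʃ/ — in each case the output is a copy of the preceding consonant.
In [zʊʐɪʃʃʊ] the two consonants at the boundary are already identical (/ʃ/ + /ʃ/), so the rule applies vacuously and nothing changes.
Since the segment that changes follows the conditioning segment, the assimilation is progressive.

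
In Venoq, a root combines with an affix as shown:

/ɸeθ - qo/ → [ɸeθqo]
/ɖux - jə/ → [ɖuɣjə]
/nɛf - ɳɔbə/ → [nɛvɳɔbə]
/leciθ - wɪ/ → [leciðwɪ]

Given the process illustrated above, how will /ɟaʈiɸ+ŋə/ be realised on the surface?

The data show regressive voicing assimilation: /x/ → [ɣ] before /j/; /f/ → [v] before /ɳ/; /θ/ → [ð] before /w/. In each pair only voicing changes, matching the following consonant, while place and manner stay constant.
No alternation appears in [ɸeθqo]: there the adjacent consonants already agree in voicing (/θ/ and /q/ are both voiceless), so this form is consistent with the same rule.
The rule targets /ɸ/ (voiceless bilabial fricative), which sits before the trigger /ŋ/ (voiced).
The voiced bilabial fricative is [β], so /ɸ/ → [β].

[ɟaʈiβŋə]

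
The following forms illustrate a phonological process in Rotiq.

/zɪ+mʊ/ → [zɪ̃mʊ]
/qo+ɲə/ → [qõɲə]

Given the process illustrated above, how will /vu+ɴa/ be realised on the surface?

The data show regressive nasality assimilation (vowel nasalisation): /ɪ/ → [ɪ̃] before /m/; /o/ → [õ] before /ɲ/ — a vowel is nasalised by an immediately following nasal consonant.
The vowel /u/ is adjacent to the following nasal /ɴ/, so it acquires [+nasal] and surfaces as [ũ].

[vũɴa]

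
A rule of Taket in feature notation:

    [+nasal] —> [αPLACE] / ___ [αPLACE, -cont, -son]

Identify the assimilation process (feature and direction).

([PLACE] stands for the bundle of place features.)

The rule copies the place features (abbreviated [PLACE]) from the environment onto the target, so the assimilating feature is place.
Since the environment is written after the underscore, the trigger follows the target; the direction is regressive.

regressive place assimilation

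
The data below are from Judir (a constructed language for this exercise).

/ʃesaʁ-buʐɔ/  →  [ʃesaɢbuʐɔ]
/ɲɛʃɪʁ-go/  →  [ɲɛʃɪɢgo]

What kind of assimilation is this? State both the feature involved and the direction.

Underlying /ʁ/ is realised as [ɢ] next to /b/; /b/ itself does not change.
The change fricative → stop matches the manner of the following /b/, identifying this as manner assimilation.
Place and voice are unchanged, so the assimilation is partial, not total.
Checking the remaining alternation: /ʁ/ → [ɢ] before /g/ (fricative → stop, matching a stop) — only manner changes, and always toward the following segment.
The trigger is the following segment, so the direction is regressive (anticipatory).

regressive manner assimilation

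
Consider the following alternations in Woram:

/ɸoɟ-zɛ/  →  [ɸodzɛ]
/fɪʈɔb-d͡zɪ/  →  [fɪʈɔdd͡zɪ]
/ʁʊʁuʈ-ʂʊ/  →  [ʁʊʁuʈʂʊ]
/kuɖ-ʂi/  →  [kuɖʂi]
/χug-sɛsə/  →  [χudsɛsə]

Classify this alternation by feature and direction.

regressive place assimilation

The segment that alternates is /ɟ/, which surfaces as [d] when adjacent to /z/.
The change palatal → alveolar matches the place of the following /z/, identifying this as place assimilation.
Manner and voice are unchanged, so the assimilation is partial, not total.
The same holds elsewhere in the data: /b/ → [d] before /d͡z/ (bilabial → alveolar, matching alveolar); /g/ → [d] before /s/ (velar → alveolar, matching alveolar) — only place changes, and always toward the following segment.
No alternation appears in [ʁʊʁuʈʂʊ], [kuɖʂi]: there the adjacent consonants already agree in place (/ʈ/ and /ʂ/ are both retroflex; /ɖ/ and /ʂ/ are both retroflex), so these forms are consistent with the same rule.
Since the segment that changes precedes the conditioning segment, the assimilation is regressive.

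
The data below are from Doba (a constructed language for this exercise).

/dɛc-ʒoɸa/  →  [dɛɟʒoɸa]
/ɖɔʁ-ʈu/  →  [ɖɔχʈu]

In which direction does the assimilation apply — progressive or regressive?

regressive

Comparing underlying and surface forms, /c/ → [ɟ] is the alternation; the neighbouring /ʒ/ is constant.
The change voiceless → voiced matches the voicing of the following /ʒ/, identifying this as voicing assimilation.
Checking the remaining alternation: /ʁ/ → [χ] before /ʈ/ (voiced → voiceless, matching voiceless) — only voicing changes, and always toward the following segment.
The trigger is the following segment, so the direction is regressive (anticipatory).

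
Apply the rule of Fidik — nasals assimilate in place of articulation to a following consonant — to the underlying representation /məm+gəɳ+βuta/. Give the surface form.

[məŋgəmβuta]

/m/ is a voiced bilabial nasal. The following trigger /g/ is velar, so /m/ must become velar as well.
The voiced velar nasal is [ŋ], so /m/ → [ŋ].
At the second juncture, /ɳ/ likewise becomes [m] adjacent to /β/.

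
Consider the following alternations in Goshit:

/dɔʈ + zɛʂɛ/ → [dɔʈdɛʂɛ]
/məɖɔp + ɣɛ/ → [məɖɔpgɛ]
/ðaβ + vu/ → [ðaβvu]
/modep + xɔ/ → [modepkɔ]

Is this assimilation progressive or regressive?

Comparing underlying and surface forms, /z/ → [d] is the alternation; the neighbouring /ʈ/ is constant.
/z/ is a fricative while /ʈ/ is a stop; the output [d] is a stop, matching the trigger — so the feature that spreads is manner.
The other alternating forms pattern the same way: /ɣ/ → [g] after /p/ (fricative → stop, matching a stop); /x/ → [k] after /p/ (fricative → stop, matching a stop) — only manner changes, and always toward the preceding segment.
Nothing changes in [ðaβvu]: there the adjacent consonants already agree in manner (/v/ and /β/ are both fricatives), so this form is consistent with the same rule.
The trigger is the preceding segment, so the direction is progressive (perseverative).

progressive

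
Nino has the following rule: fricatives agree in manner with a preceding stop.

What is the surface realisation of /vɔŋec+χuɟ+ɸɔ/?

[vɔŋecquɟpɔ]

/χ/ is a voiceless uvular fricative. The preceding trigger /c/ is a stop, so /χ/ must become a stop as well.
A voiceless uvular stop is [q], so the surface segment is [q].
At the second juncture, /ɸ/ likewise becomes [p] adjacent to /ɟ/.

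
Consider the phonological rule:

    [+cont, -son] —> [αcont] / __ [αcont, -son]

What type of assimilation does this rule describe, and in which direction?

regressive manner assimilation

The rule copies [cont] (continuancy) from the environment onto the target fricatives; since [±cont] encodes the stop/fricative manner contrast, the assimilating dimension is manner.
The conditioning segment sits to the right of the focus bar, meaning the trigger follows the segment that changes — regressive assimilation.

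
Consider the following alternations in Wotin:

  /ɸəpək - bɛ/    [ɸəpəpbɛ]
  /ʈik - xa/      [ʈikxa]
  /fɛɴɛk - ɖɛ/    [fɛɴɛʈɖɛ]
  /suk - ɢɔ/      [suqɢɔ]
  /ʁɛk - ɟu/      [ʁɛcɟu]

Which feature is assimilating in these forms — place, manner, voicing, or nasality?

place

Underlying /k/ is realised as [p] next to /b/; /b/ itself does not change.
The change velar → bilabial matches the place of the following /b/, identifying this as place assimilation.
The other alternating forms pattern the same way: /k/ → [ʈ] before /ɖ/ (velar → retroflex, matching retroflex); /k/ → [q] before /ɢ/ (velar → uvular, matching uvular); /k/ → [c] before /ɟ/ (velar → palatal, matching palatal) — only place changes, and always toward the following segment.
No alternation appears in [ʈikxa]: there the adjacent consonants already agree in place (/k/ and /x/ are both velar), so this form is consistent with the same rule.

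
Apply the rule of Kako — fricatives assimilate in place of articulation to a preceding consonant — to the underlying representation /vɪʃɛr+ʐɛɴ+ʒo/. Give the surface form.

/ʐ/ is a voiced retroflex fricative. The preceding trigger /r/ is alveolar, so /ʐ/ must become alveolar as well.
The voiced alveolar fricative is [z], so /ʐ/ → [z].
The same rule applies at the second boundary: /ʒ/ → [ʁ] next to /ɴ/.

[vɪʃɛrzɛɴʁo]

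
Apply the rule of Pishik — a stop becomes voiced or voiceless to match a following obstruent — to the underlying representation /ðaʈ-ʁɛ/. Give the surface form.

[ðaɖʁɛ]

/ʈ/ is a voiceless retroflex stop. The following trigger /ʁ/ is voiced, so /ʈ/ must become voiced as well.
A voiced retroflex stop is [ɖ], so the surface segment is [ɖ].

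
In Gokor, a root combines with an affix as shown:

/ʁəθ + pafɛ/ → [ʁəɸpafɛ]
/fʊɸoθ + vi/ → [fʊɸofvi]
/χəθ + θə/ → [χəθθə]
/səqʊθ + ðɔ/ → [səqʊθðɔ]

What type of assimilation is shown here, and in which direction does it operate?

The segment that alternates is /θ/, which surfaces as [ɸ] when adjacent to /p/.
/θ/ is dental while /p/ is bilabial; the output [ɸ] is bilabial, matching the trigger — so the feature that spreads is place.
Manner and voice are unchanged, so the assimilation is partial, not total.
The same holds elsewhere in the data: /θ/ → [f] before /v/ (dental → labiodental, matching labiodental) — only place changes, and always toward the following segment.
Nothing changes in [χəθθə], [səqʊθðɔ]: there the adjacent consonants already agree in place (/θ/ and /θ/ are both dental; /θ/ and /ð/ are both dental), so these forms are consistent with the same rule.
Since the segment that changes precedes the conditioning segment, the assimilation is regressive.

regressive place assimilation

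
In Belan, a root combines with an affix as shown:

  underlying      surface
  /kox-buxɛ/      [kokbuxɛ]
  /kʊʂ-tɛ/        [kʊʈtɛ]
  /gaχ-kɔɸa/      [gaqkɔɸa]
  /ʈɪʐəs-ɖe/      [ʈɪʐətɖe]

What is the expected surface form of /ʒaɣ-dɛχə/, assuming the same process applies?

[ʒagdɛχə]

The data show regressive manner assimilation: /x/ → [k] before /b/; /ʂ/ → [ʈ] before /t/; /χ/ → [q] before /k/; /s/ → [t] before /ɖ/. In each pair only manner changes, matching the following consonant, while place and voice stay constant.
/ɣ/ is a voiced velar fricative. The following trigger /d/ is a stop, so /ɣ/ must become a stop as well.
A voiced velar stop is [g], so the surface segment is [g].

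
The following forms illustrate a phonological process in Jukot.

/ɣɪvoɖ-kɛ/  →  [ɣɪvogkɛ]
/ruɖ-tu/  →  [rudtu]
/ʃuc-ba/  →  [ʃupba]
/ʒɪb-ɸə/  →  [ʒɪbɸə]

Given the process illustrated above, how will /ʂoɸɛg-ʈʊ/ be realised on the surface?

[ʂoɸɛɖʈʊ]

The data show regressive place assimilation: /ɖ/ → [g] before /k/; /ɖ/ → [d] before /t/; /c/ → [p] before /b/. In each pair only place changes, matching the following consonant, while manner and voice stay constant.
No alternation appears in [ʒɪbɸə]: there the adjacent consonants already agree in place (/b/ and /ɸ/ are both bilabial), so this form is consistent with the same rule.
The rule targets /g/ (voiced velar stop), which sits before the trigger /ʈ/ (retroflex).
Changing only its place to retroflex gives [ɖ] — the voiced retroflex stop.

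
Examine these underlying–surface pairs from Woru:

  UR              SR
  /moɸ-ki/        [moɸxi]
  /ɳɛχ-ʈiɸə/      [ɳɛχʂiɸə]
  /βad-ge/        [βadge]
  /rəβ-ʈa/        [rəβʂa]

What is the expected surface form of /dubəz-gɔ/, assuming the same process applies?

The data show progressive manner assimilation: /k/ → [x] after /ɸ/; /ʈ/ → [ʂ] after /χ/; /ʈ/ → [ʂ] after /β/. In each pair only manner changes, matching the preceding consonant, while place and voice stay constant.
Nothing changes in [βadge]: there the adjacent consonants already agree in manner (/g/ and /d/ are both stops), so this form is consistent with the same rule.
The rule targets /g/ (voiced velar stop), which sits after the trigger /z/ (fricative).
Changing only its manner to fricative gives [ɣ] — the voiced velar fricative.

[dubəzɣɔ]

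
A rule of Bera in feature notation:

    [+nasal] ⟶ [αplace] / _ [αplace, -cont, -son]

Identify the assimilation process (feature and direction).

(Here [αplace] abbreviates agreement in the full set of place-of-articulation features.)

The rule copies the place features (abbreviated [place]) from the environment onto the target, so the assimilating feature is place.
Since the environment is written after the underscore, the trigger follows the target; the direction is regressive.

regressive place assimilation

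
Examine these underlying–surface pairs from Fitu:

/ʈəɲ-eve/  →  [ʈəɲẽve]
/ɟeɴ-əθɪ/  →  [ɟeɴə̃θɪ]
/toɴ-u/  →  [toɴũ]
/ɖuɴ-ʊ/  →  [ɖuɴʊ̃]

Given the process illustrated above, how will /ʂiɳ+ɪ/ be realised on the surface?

The data show progressive nasality assimilation (vowel nasalisation): /e/ → [ẽ] after /ɲ/; /ə/ → [ə̃] after /ɴ/; /u/ → [ũ] after /ɴ/; /ʊ/ → [ʊ̃] after /ɴ/ — a vowel is nasalised by an immediately preceding nasal consonant.
/ɪ/ sits next to the nasal /ɳ/ and is therefore nasalised to [ɪ̃].

[ʂiɳɪ̃]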